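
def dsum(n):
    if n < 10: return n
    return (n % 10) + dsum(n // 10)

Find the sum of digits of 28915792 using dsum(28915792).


dsum(28915792) = 2 + dsum(2891579)
dsum(2891579) = 9 + dsum(289157)
dsum(289157) = 7 + dsum(28915)
dsum(28915) = 5 + dsum(2891)
dsum(2891) = 1 + dsum(289)
dsum(289) = 9 + dsum(28)
dsum(28) = 8 + dsum(2)
dsum(2) = 2  (base case)
Total: 2 + 9 + 7 + 5 + 1 + 9 + 8 + 2 = 43

43


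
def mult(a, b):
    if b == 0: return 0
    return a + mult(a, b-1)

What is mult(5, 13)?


mult(5, 13) = 5 + mult(5, 12)
mult(5, 12) = 5 + mult(5, 11)
mult(5, 11) = 5 + mult(5, 10)
mult(5, 10) = 5 + mult(5, 9)
mult(5, 9) = 5 + mult(5, 8)
mult(5, 8) = 5 + mult(5, 7)
mult(5, 7) = 5 + mult(5, 6)
mult(5, 6) = 5 + mult(5, 5)
mult(5, 5) = 5 + mult(5, 4)
mult(5, 4) = 5 + mult(5, 3)
mult(5, 3) = 5 + mult(5, 2)
mult(5, 2) = 5 + mult(5, 1)
mult(5, 1) = 5 + mult(5, 0)
mult(5, 0) = 0  (base case)
Total: 5 + 5 + 5 + 5 + 5 + 5 + 5 + 5 + 5 + 5 + 5 + 5 + 5 + 0 = 65

65


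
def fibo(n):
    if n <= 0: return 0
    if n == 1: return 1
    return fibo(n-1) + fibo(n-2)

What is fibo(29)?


Computing fibo(29) bottom-up:
fibo(0) = 0
fibo(1) = 1
fibo(2) = fibo(1) + fibo(0) = 1 + 0 = 1
fibo(3) = fibo(2) + fibo(1) = 1 + 1 = 2
fibo(4) = fibo(3) + fibo(2) = 2 + 1 = 3
fibo(5) = fibo(4) + fibo(3) = 3 + 2 = 5
fibo(6) = fibo(5) + fibo(4) = 5 + 3 = 8
fibo(7) = fibo(6) + fibo(5) = 8 + 5 = 13
fibo(8) = fibo(7) + fibo(6) = 13 + 8 = 21
fibo(9) = fibo(8) + fibo(7) = 21 + 13 = 34
fibo(10) = fibo(9) + fibo(8) = 34 + 21 = 55
fibo(11) = fibo(10) + fibo(9) = 55 + 34 = 89
fibo(12) = fibo(11) + fibo(10) = 89 + 55 = 144
fibo(13) = fibo(12) + fibo(11) = 144 + 89 = 233
fibo(14) = fibo(13) + fibo(12) = 233 + 144 = 377
fibo(15) = fibo(14) + fibo(13) = 377 + 233 = 610
fibo(16) = fibo(15) + fibo(14) = 610 + 377 = 987
fibo(17) = fibo(16) + fibo(15) = 987 + 610 = 1597
fibo(18) = fibo(17) + fibo(16) = 1597 + 987 = 2584
fibo(19) = fibo(18) + fibo(17) = 2584 + 1597 = 4181
fibo(20) = fibo(19) + fibo(18) = 4181 + 2584 = 6765
fibo(21) = fibo(20) + fibo(19) = 6765 + 4181 = 10946
fibo(22) = fibo(21) + fibo(20) = 10946 + 6765 = 17711
fibo(23) = fibo(22) + fibo(21) = 17711 + 10946 = 28657
fibo(24) = fibo(23) + fibo(22) = 28657 + 17711 = 46368
fibo(25) = fibo(24) + fibo(23) = 46368 + 28657 = 75025
fibo(26) = fibo(25) + fibo(24) = 75025 + 46368 = 121393
fibo(27) = fibo(26) + fibo(25) = 121393 + 75025 = 196418
fibo(28) = fibo(27) + fibo(26) = 196418 + 121393 = 317811
fibo(29) = fibo(28) + fibo(27) = 317811 + 196418 = 514229

514229


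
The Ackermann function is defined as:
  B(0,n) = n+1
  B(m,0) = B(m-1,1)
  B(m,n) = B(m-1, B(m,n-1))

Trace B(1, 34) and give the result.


B(1, 34) = B(0, B(1, 33))
  B(1, 33) = B(0, B(1, 32))
    B(1, 32) = B(0, B(1, 31))
      B(1, 31) = B(0, B(1, 30))
        B(1, 30) = B(0, B(1, 29))
          B(1, 29) = B(0, B(1, 28))
          B(1, 28) = B(0, B(1, 27))
          B(1, 27) = B(0, B(1, 26))
          B(1, 26) = B(0, B(1, 25))
          B(1, 25) = B(0, B(1, 24))
          B(1, 24) = B(0, B(1, 23))
          B(1, 23) = B(0, B(1, 22))
          B(1, 22) = B(0, B(1, 21))
          B(1, 21) = B(0, B(1, 20))
          B(1, 20) = B(0, B(1, 19))
          B(1, 19) = B(0, B(1, 18))
          B(1, 18) = B(0, B(1, 17))
          B(1, 17) = B(0, B(1, 16))
          B(1, 16) = B(0, B(1, 15))
          B(1, 15) = B(0, B(1, 14))
          B(1, 14) = B(0, B(1, 13))
          B(1, 13) = B(0, B(1, 12))
          B(1, 12) = B(0, B(1, 11))
          B(1, 11) = B(0, B(1, 10))
          B(1, 10) = B(0, B(1, 9))
... (trace truncated)
Result: B(1, 34) = 36

36


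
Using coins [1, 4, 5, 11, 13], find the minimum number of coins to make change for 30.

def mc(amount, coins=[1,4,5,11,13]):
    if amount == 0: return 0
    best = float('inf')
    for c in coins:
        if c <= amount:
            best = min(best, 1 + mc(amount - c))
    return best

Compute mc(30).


Building up with DP:
mc(0) = 0
mc(1) = min(1+mc(0)=1+0=1) = 1
mc(2) = min(1+mc(1)=1+1=2) = 2
mc(3) = min(1+mc(2)=1+2=3) = 3
mc(4) = min(1+mc(3)=1+3=4, 1+mc(0)=1+0=1) = 1
mc(5) = min(1+mc(4)=1+1=2, 1+mc(1)=1+1=2, 1+mc(0)=1+0=1) = 1
mc(6) = min(1+mc(5)=1+1=2, 1+mc(2)=1+2=3, 1+mc(1)=1+1=2) = 2
mc(7) = min(1+mc(6)=1+2=3, 1+mc(3)=1+3=4, 1+mc(2)=1+2=3) = 3
mc(8) = min(1+mc(7)=1+3=4, 1+mc(4)=1+1=2, 1+mc(3)=1+3=4) = 2
mc(9) = min(1+mc(8)=1+2=3, 1+mc(5)=1+1=2, 1+mc(4)=1+1=2) = 2
mc(10) = min(1+mc(9)=1+2=3, 1+mc(6)=1+2=3, 1+mc(5)=1+1=2) = 2
mc(11) = min(1+mc(10)=1+2=3, 1+mc(7)=1+3=4, 1+mc(6)=1+2=3, 1+mc(0)=1+0=1) = 1
mc(12) = min(1+mc(11)=1+1=2, 1+mc(8)=1+2=3, 1+mc(7)=1+3=4, 1+mc(1)=1+1=2) = 2
mc(13) = min(1+mc(12)=1+2=3, 1+mc(9)=1+2=3, 1+mc(8)=1+2=3, 1+mc(2)=1+2=3, 1+mc(0)=1+0=1) = 1
mc(14) = min(1+mc(13)=1+1=2, 1+mc(10)=1+2=3, 1+mc(9)=1+2=3, 1+mc(3)=1+3=4, 1+mc(1)=1+1=2) = 2
mc(15) = min(1+mc(14)=1+2=3, 1+mc(11)=1+1=2, 1+mc(10)=1+2=3, 1+mc(4)=1+1=2, 1+mc(2)=1+2=3) = 2
mc(16) = min(1+mc(15)=1+2=3, 1+mc(12)=1+2=3, 1+mc(11)=1+1=2, 1+mc(5)=1+1=2, 1+mc(3)=1+3=4) = 2
mc(17) = min(1+mc(16)=1+2=3, 1+mc(13)=1+1=2, 1+mc(12)=1+2=3, 1+mc(6)=1+2=3, 1+mc(4)=1+1=2) = 2
mc(18) = min(1+mc(17)=1+2=3, 1+mc(14)=1+2=3, 1+mc(13)=1+1=2, 1+mc(7)=1+3=4, 1+mc(5)=1+1=2) = 2
mc(19) = min(1+mc(18)=1+2=3, 1+mc(15)=1+2=3, 1+mc(14)=1+2=3, 1+mc(8)=1+2=3, 1+mc(6)=1+2=3) = 3
mc(20) = min(1+mc(19)=1+3=4, 1+mc(16)=1+2=3, 1+mc(15)=1+2=3, 1+mc(9)=1+2=3, 1+mc(7)=1+3=4) = 3
mc(21) = min(1+mc(20)=1+3=4, 1+mc(17)=1+2=3, 1+mc(16)=1+2=3, 1+mc(10)=1+2=3, 1+mc(8)=1+2=3) = 3
mc(22) = min(1+mc(21)=1+3=4, 1+mc(18)=1+2=3, 1+mc(17)=1+2=3, 1+mc(11)=1+1=2, 1+mc(9)=1+2=3) = 2
mc(23) = min(1+mc(22)=1+2=3, 1+mc(19)=1+3=4, 1+mc(18)=1+2=3, 1+mc(12)=1+2=3, 1+mc(10)=1+2=3) = 3
mc(24) = min(1+mc(23)=1+3=4, 1+mc(20)=1+3=4, 1+mc(19)=1+3=4, 1+mc(13)=1+1=2, 1+mc(11)=1+1=2) = 2
mc(25) = min(1+mc(24)=1+2=3, 1+mc(21)=1+3=4, 1+mc(20)=1+3=4, 1+mc(14)=1+2=3, 1+mc(12)=1+2=3) = 3
mc(26) = min(1+mc(25)=1+3=4, 1+mc(22)=1+2=3, 1+mc(21)=1+3=4, 1+mc(15)=1+2=3, 1+mc(13)=1+1=2) = 2
mc(27) = min(1+mc(26)=1+2=3, 1+mc(23)=1+3=4, 1+mc(22)=1+2=3, 1+mc(16)=1+2=3, 1+mc(14)=1+2=3) = 3
mc(28) = min(1+mc(27)=1+3=4, 1+mc(24)=1+2=3, 1+mc(23)=1+3=4, 1+mc(17)=1+2=3, 1+mc(15)=1+2=3) = 3
mc(29) = min(1+mc(28)=1+3=4, 1+mc(25)=1+3=4, 1+mc(24)=1+2=3, 1+mc(18)=1+2=3, 1+mc(16)=1+2=3) = 3
mc(30) = min(1+mc(29)=1+3=4, 1+mc(26)=1+2=3, 1+mc(25)=1+3=4, 1+mc(19)=1+3=4, 1+mc(17)=1+2=3) = 3

3


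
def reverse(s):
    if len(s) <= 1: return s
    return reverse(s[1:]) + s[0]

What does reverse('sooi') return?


reverse('sooi') = reverse('ooi') + 's'
reverse('ooi') = reverse('oi') + 'o'
reverse('oi') = reverse('i') + 'o'
reverse('i') = 'i'  (base case)
Concatenating: 'i' + 'o' + 'o' + 's' = 'ioos'

ioos


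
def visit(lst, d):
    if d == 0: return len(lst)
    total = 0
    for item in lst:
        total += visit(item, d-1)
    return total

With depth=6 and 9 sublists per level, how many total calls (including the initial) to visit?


At depth 0 (root): 1 call
At depth 1: each of 1 parents calls visit on 9 children = 9 calls
At depth 2: each of 9 parents calls visit on 9 children = 81 calls
At depth 3: each of 81 parents calls visit on 9 children = 729 calls
At depth 4: each of 729 parents calls visit on 9 children = 6561 calls
At depth 5: each of 6561 parents calls visit on 9 children = 59049 calls
At depth 6: each of 59049 parents calls visit on 9 children = 531441 calls
Total: 1 + 9 + 81 + 729 + 6561 + 59049 + 531441 = 597871

597871


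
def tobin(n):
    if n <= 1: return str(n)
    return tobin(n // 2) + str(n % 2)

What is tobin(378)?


tobin(378) = tobin(189) + '0'
tobin(189) = tobin(94) + '1'
tobin(94) = tobin(47) + '0'
tobin(47) = tobin(23) + '1'
tobin(23) = tobin(11) + '1'
tobin(11) = tobin(5) + '1'
tobin(5) = tobin(2) + '1'
tobin(2) = tobin(1) + '0'
tobin(1) = '1'  (base case)
Concatenating: '1' + '0' + '1' + '1' + '1' + '1' + '0' + '1' + '0' = '101111010'

101111010


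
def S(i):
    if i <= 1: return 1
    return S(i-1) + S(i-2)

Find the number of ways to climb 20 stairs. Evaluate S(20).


Building up from base cases:
S(0) = 1
S(1) = 1
S(2) = S(1) + S(0) = 1 + 1 = 2
S(3) = S(2) + S(1) = 2 + 1 = 3
S(4) = S(3) + S(2) = 3 + 2 = 5
S(5) = S(4) + S(3) = 5 + 3 = 8
S(6) = S(5) + S(4) = 8 + 5 = 13
S(7) = S(6) + S(5) = 13 + 8 = 21
S(8) = S(7) + S(6) = 21 + 13 = 34
S(9) = S(8) + S(7) = 34 + 21 = 55
S(10) = S(9) + S(8) = 55 + 34 = 89
S(11) = S(10) + S(9) = 89 + 55 = 144
S(12) = S(11) + S(10) = 144 + 89 = 233
S(13) = S(12) + S(11) = 233 + 144 = 377
S(14) = S(13) + S(12) = 377 + 233 = 610
S(15) = S(14) + S(13) = 610 + 377 = 987
S(16) = S(15) + S(14) = 987 + 610 = 1597
S(17) = S(16) + S(15) = 1597 + 987 = 2584
S(18) = S(17) + S(16) = 2584 + 1597 = 4181
S(19) = S(18) + S(17) = 4181 + 2584 = 6765
S(20) = S(19) + S(18) = 6765 + 4181 = 10946

10946


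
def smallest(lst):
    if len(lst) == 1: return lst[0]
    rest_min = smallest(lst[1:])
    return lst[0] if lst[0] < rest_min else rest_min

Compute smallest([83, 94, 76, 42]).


smallest([83, 94, 76, 42]): compare 83 with smallest([94, 76, 42])
smallest([94, 76, 42]): compare 94 with smallest([76, 42])
smallest([76, 42]): compare 76 with smallest([42])
smallest([42]) = 42  (base case)
Compare 76 with 42 -> 42
Compare 94 with 42 -> 42
Compare 83 with 42 -> 42

42


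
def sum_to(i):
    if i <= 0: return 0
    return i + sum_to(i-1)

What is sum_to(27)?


sum_to(27)
= 27 + 26 + 25 + 24 + 23 + 22 + 21 + 20 + 19 + 18 + 17 + 16 + 15 + 14 + 13 + 12 + 11 + 10 + 9 + 8 + 7 + 6 + 5 + 4 + 3 + 2 + 1 + sum_to(0)
= 27 + 26 + 25 + 24 + 23 + 22 + 21 + 20 + 19 + 18 + 17 + 16 + 15 + 14 + 13 + 12 + 11 + 10 + 9 + 8 + 7 + 6 + 5 + 4 + 3 + 2 + 1 + 0
= 378

378


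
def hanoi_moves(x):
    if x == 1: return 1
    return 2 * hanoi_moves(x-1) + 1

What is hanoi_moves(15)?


hanoi_moves(15) = 2 * hanoi_moves(14) + 1
hanoi_moves(14) = 2 * hanoi_moves(13) + 1
hanoi_moves(13) = 2 * hanoi_moves(12) + 1
hanoi_moves(12) = 2 * hanoi_moves(11) + 1
hanoi_moves(11) = 2 * hanoi_moves(10) + 1
hanoi_moves(10) = 2 * hanoi_moves(9) + 1
hanoi_moves(9) = 2 * hanoi_moves(8) + 1
hanoi_moves(8) = 2 * hanoi_moves(7) + 1
hanoi_moves(7) = 2 * hanoi_moves(6) + 1
hanoi_moves(6) = 2 * hanoi_moves(5) + 1
hanoi_moves(5) = 2 * hanoi_moves(4) + 1
hanoi_moves(4) = 2 * hanoi_moves(3) + 1
hanoi_moves(3) = 2 * hanoi_moves(2) + 1
hanoi_moves(2) = 2 * hanoi_moves(1) + 1
hanoi_moves(1) = 1  (base case)
hanoi_moves(2) = 2 * 1 + 1 = 3
hanoi_moves(3) = 2 * 3 + 1 = 7
hanoi_moves(4) = 2 * 7 + 1 = 15
hanoi_moves(5) = 2 * 15 + 1 = 31
hanoi_moves(6) = 2 * 31 + 1 = 63
hanoi_moves(7) = 2 * 63 + 1 = 127
hanoi_moves(8) = 2 * 127 + 1 = 255
hanoi_moves(9) = 2 * 255 + 1 = 511
hanoi_moves(10) = 2 * 511 + 1 = 1023
hanoi_moves(11) = 2 * 1023 + 1 = 2047
hanoi_moves(12) = 2 * 2047 + 1 = 4095
hanoi_moves(13) = 2 * 4095 + 1 = 8191
hanoi_moves(14) = 2 * 8191 + 1 = 16383
hanoi_moves(15) = 2 * 16383 + 1 = 32767

32767


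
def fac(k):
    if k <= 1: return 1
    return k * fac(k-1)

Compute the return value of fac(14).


fac(14)
= 14 * fac(13)
= 14 * 13 * fac(12)
= 14 * 13 * 12 * fac(11)
= 14 * 13 * 12 * 11 * fac(10)
= 14 * 13 * 12 * 11 * 10 * fac(9)
= 14 * 13 * 12 * 11 * 10 * 9 * fac(8)
= 14 * 13 * 12 * 11 * 10 * 9 * 8 * fac(7)
= 14 * 13 * 12 * 11 * 10 * 9 * 8 * 7 * fac(6)
= 14 * 13 * 12 * 11 * 10 * 9 * 8 * 7 * 6 * fac(5)
= 14 * 13 * 12 * 11 * 10 * 9 * 8 * 7 * 6 * 5 * fac(4)
= 14 * 13 * 12 * 11 * 10 * 9 * 8 * 7 * 6 * 5 * 4 * fac(3)
= 14 * 13 * 12 * 11 * 10 * 9 * 8 * 7 * 6 * 5 * 4 * 3 * fac(2)
= 14 * 13 * 12 * 11 * 10 * 9 * 8 * 7 * 6 * 5 * 4 * 3 * 2 * fac(1)
= 14 * 13 * 12 * 11 * 10 * 9 * 8 * 7 * 6 * 5 * 4 * 3 * 2 * 1
= 87178291200

87178291200


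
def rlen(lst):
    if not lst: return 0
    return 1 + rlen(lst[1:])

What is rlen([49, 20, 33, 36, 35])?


rlen([49, 20, 33, 36, 35]) = 1 + rlen([20, 33, 36, 35])
rlen([20, 33, 36, 35]) = 1 + rlen([33, 36, 35])
rlen([33, 36, 35]) = 1 + rlen([36, 35])
rlen([36, 35]) = 1 + rlen([35])
rlen([35]) = 1 + rlen([])
rlen([]) = 0  (base case)
Unwinding: 1 + 1 + 1 + 1 + 1 + 0 = 5

5


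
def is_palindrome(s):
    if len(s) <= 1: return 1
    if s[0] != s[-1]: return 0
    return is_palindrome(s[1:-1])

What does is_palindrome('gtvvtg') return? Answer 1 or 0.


is_palindrome('gtvvtg'): s[0]='g' == s[-1]='g' -> check is_palindrome('tvvt')
is_palindrome('tvvt'): s[0]='t' == s[-1]='t' -> check is_palindrome('vv')
is_palindrome('vv'): s[0]='v' == s[-1]='v' -> check is_palindrome('')
is_palindrome(''): len <= 1 -> return 1  (base case)
Result: 1 (palindrome)

1


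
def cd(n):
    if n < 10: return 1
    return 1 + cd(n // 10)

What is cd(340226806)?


cd(340226806) = 1 + cd(34022680)
cd(34022680) = 1 + cd(3402268)
cd(3402268) = 1 + cd(340226)
cd(340226) = 1 + cd(34022)
cd(34022) = 1 + cd(3402)
cd(3402) = 1 + cd(340)
cd(340) = 1 + cd(34)
cd(34) = 1 + cd(3)
cd(3) = 1  (base case: 3 < 10)
Unwinding: 1 + 1 + 1 + 1 + 1 + 1 + 1 + 1 + 1 = 9

9


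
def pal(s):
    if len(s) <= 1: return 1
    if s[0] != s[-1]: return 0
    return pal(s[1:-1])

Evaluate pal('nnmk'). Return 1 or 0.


pal('nnmk'): s[0]='n' != s[-1]='k' -> return 0
Result: 0 (not a palindrome)

0


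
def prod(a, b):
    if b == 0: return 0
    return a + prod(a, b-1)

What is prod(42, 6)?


prod(42, 6) = 42 + prod(42, 5)
prod(42, 5) = 42 + prod(42, 4)
prod(42, 4) = 42 + prod(42, 3)
prod(42, 3) = 42 + prod(42, 2)
prod(42, 2) = 42 + prod(42, 1)
prod(42, 1) = 42 + prod(42, 0)
prod(42, 0) = 0  (base case)
Total: 42 + 42 + 42 + 42 + 42 + 42 + 0 = 252

252


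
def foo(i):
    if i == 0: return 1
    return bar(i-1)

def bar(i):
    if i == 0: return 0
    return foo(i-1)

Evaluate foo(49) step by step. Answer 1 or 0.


foo(49) = bar(48)
bar(48) = foo(47)
foo(47) = bar(46)
bar(46) = foo(45)
foo(45) = bar(44)
bar(44) = foo(43)
foo(43) = bar(42)
bar(42) = foo(41)
foo(41) = bar(40)
bar(40) = foo(39)
foo(39) = bar(38)
bar(38) = foo(37)
foo(37) = bar(36)
bar(36) = foo(35)
foo(35) = bar(34)
bar(34) = foo(33)
foo(33) = bar(32)
bar(32) = foo(31)
foo(31) = bar(30)
bar(30) = foo(29)
foo(29) = bar(28)
bar(28) = foo(27)
foo(27) = bar(26)
bar(26) = foo(25)
foo(25) = bar(24)
bar(24) = foo(23)
foo(23) = bar(22)
bar(22) = foo(21)
foo(21) = bar(20)
bar(20) = foo(19)
foo(19) = bar(18)
bar(18) = foo(17)
foo(17) = bar(16)
bar(16) = foo(15)
foo(15) = bar(14)
bar(14) = foo(13)
foo(13) = bar(12)
bar(12) = foo(11)
foo(11) = bar(10)
bar(10) = foo(9)
foo(9) = bar(8)
bar(8) = foo(7)
foo(7) = bar(6)
bar(6) = foo(5)
foo(5) = bar(4)
bar(4) = foo(3)
foo(3) = bar(2)
bar(2) = foo(1)
foo(1) = bar(0)
bar(0) = 0  (base case)
Result: 0

0


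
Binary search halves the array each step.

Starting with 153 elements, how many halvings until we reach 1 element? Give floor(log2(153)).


153 / 2 = 76
76 / 2 = 38
38 / 2 = 19
19 / 2 = 9
9 / 2 = 4
4 / 2 = 2
2 / 2 = 1
Reached 1 after 7 halvings

7


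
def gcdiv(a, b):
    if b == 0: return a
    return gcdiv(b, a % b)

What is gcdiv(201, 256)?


gcdiv(201, 256) = gcdiv(256, 201)
gcdiv(256, 201) = gcdiv(201, 55)
gcdiv(201, 55) = gcdiv(55, 36)
gcdiv(55, 36) = gcdiv(36, 19)
gcdiv(36, 19) = gcdiv(19, 17)
gcdiv(19, 17) = gcdiv(17, 2)
gcdiv(17, 2) = gcdiv(2, 1)
gcdiv(2, 1) = gcdiv(1, 0)
gcdiv(1, 0) = 1  (base case)

1


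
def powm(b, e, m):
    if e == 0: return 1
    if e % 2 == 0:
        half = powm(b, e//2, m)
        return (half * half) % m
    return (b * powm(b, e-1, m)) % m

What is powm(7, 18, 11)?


powm(7, 18, 11): e is even, compute powm(7, 9, 11)
  powm(7, 9, 11): e is odd, compute powm(7, 8, 11)
    powm(7, 8, 11): e is even, compute powm(7, 4, 11)
      powm(7, 4, 11): e is even, compute powm(7, 2, 11)
        powm(7, 2, 11): e is even, compute powm(7, 1, 11)
          powm(7, 1, 11): e is odd, compute powm(7, 0, 11)
          powm(7, 0, 11) = 1
          (7 * 1) % 11 = 7
        half=7, (7*7) % 11 = 5
      half=5, (5*5) % 11 = 3
    half=3, (3*3) % 11 = 9
  (7 * 9) % 11 = 8
half=8, (8*8) % 11 = 9

9


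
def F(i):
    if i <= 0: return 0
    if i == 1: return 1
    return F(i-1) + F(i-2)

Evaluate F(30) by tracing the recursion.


Computing F(30) bottom-up:
F(0) = 0
F(1) = 1
F(2) = F(1) + F(0) = 1 + 0 = 1
F(3) = F(2) + F(1) = 1 + 1 = 2
F(4) = F(3) + F(2) = 2 + 1 = 3
F(5) = F(4) + F(3) = 3 + 2 = 5
F(6) = F(5) + F(4) = 5 + 3 = 8
F(7) = F(6) + F(5) = 8 + 5 = 13
F(8) = F(7) + F(6) = 13 + 8 = 21
F(9) = F(8) + F(7) = 21 + 13 = 34
F(10) = F(9) + F(8) = 34 + 21 = 55
F(11) = F(10) + F(9) = 55 + 34 = 89
F(12) = F(11) + F(10) = 89 + 55 = 144
F(13) = F(12) + F(11) = 144 + 89 = 233
F(14) = F(13) + F(12) = 233 + 144 = 377
F(15) = F(14) + F(13) = 377 + 233 = 610
F(16) = F(15) + F(14) = 610 + 377 = 987
F(17) = F(16) + F(15) = 987 + 610 = 1597
F(18) = F(17) + F(16) = 1597 + 987 = 2584
F(19) = F(18) + F(17) = 2584 + 1597 = 4181
F(20) = F(19) + F(18) = 4181 + 2584 = 6765
F(21) = F(20) + F(19) = 6765 + 4181 = 10946
F(22) = F(21) + F(20) = 10946 + 6765 = 17711
F(23) = F(22) + F(21) = 17711 + 10946 = 28657
F(24) = F(23) + F(22) = 28657 + 17711 = 46368
F(25) = F(24) + F(23) = 46368 + 28657 = 75025
F(26) = F(25) + F(24) = 75025 + 46368 = 121393
F(27) = F(26) + F(25) = 121393 + 75025 = 196418
F(28) = F(27) + F(26) = 196418 + 121393 = 317811
F(29) = F(28) + F(27) = 317811 + 196418 = 514229
F(30) = F(29) + F(28) = 514229 + 317811 = 832040

832040


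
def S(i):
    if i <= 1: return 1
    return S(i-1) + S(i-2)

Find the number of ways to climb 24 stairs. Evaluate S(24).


Building up from base cases:
S(0) = 1
S(1) = 1
S(2) = S(1) + S(0) = 1 + 1 = 2
S(3) = S(2) + S(1) = 2 + 1 = 3
S(4) = S(3) + S(2) = 3 + 2 = 5
S(5) = S(4) + S(3) = 5 + 3 = 8
S(6) = S(5) + S(4) = 8 + 5 = 13
S(7) = S(6) + S(5) = 13 + 8 = 21
S(8) = S(7) + S(6) = 21 + 13 = 34
S(9) = S(8) + S(7) = 34 + 21 = 55
S(10) = S(9) + S(8) = 55 + 34 = 89
S(11) = S(10) + S(9) = 89 + 55 = 144
S(12) = S(11) + S(10) = 144 + 89 = 233
S(13) = S(12) + S(11) = 233 + 144 = 377
S(14) = S(13) + S(12) = 377 + 233 = 610
S(15) = S(14) + S(13) = 610 + 377 = 987
S(16) = S(15) + S(14) = 987 + 610 = 1597
S(17) = S(16) + S(15) = 1597 + 987 = 2584
S(18) = S(17) + S(16) = 2584 + 1597 = 4181
S(19) = S(18) + S(17) = 4181 + 2584 = 6765
S(20) = S(19) + S(18) = 6765 + 4181 = 10946
S(21) = S(20) + S(19) = 10946 + 6765 = 17711
S(22) = S(21) + S(20) = 17711 + 10946 = 28657
S(23) = S(22) + S(21) = 28657 + 17711 = 46368
S(24) = S(23) + S(22) = 46368 + 28657 = 75025

75025


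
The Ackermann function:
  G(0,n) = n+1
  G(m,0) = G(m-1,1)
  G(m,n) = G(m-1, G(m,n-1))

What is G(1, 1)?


G(1, 1) = G(0, G(1, 0))
  G(1, 0) = G(0, 1)
    G(0, 1) = 2
  = G(0, 2)
  G(0, 2) = 3
Result: G(1, 1) = 3

3


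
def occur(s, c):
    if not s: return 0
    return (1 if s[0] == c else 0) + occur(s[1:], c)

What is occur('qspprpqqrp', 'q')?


s[0]='q' == 'q' -> 1
s[0]='s' != 'q' -> 0
s[0]='p' != 'q' -> 0
s[0]='p' != 'q' -> 0
s[0]='r' != 'q' -> 0
s[0]='p' != 'q' -> 0
s[0]='q' == 'q' -> 1
s[0]='q' == 'q' -> 1
s[0]='r' != 'q' -> 0
s[0]='p' != 'q' -> 0
Sum: 1 + 0 + 0 + 0 + 0 + 0 + 1 + 1 + 0 + 0 = 3

3


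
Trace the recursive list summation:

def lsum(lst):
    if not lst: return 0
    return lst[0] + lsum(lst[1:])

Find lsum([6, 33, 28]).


lsum([6, 33, 28]) = 6 + lsum([33, 28])
lsum([33, 28]) = 33 + lsum([28])
lsum([28]) = 28 + lsum([])
lsum([]) = 0  (base case)
Total: 6 + 33 + 28 + 0 = 67

67


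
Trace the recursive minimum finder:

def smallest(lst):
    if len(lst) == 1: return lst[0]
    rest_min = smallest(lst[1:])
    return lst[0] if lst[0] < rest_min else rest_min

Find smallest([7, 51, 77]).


smallest([7, 51, 77]): compare 7 with smallest([51, 77])
smallest([51, 77]): compare 51 with smallest([77])
smallest([77]) = 77  (base case)
Compare 51 with 77 -> 51
Compare 7 with 51 -> 7

7


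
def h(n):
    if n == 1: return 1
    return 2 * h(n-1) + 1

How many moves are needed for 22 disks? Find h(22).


h(22) = 2 * h(21) + 1
h(21) = 2 * h(20) + 1
h(20) = 2 * h(19) + 1
h(19) = 2 * h(18) + 1
h(18) = 2 * h(17) + 1
h(17) = 2 * h(16) + 1
h(16) = 2 * h(15) + 1
h(15) = 2 * h(14) + 1
h(14) = 2 * h(13) + 1
h(13) = 2 * h(12) + 1
h(12) = 2 * h(11) + 1
h(11) = 2 * h(10) + 1
h(10) = 2 * h(9) + 1
h(9) = 2 * h(8) + 1
h(8) = 2 * h(7) + 1
h(7) = 2 * h(6) + 1
h(6) = 2 * h(5) + 1
h(5) = 2 * h(4) + 1
h(4) = 2 * h(3) + 1
h(3) = 2 * h(2) + 1
h(2) = 2 * h(1) + 1
h(1) = 1  (base case)
h(2) = 2 * 1 + 1 = 3
h(3) = 2 * 3 + 1 = 7
h(4) = 2 * 7 + 1 = 15
h(5) = 2 * 15 + 1 = 31
h(6) = 2 * 31 + 1 = 63
h(7) = 2 * 63 + 1 = 127
h(8) = 2 * 127 + 1 = 255
h(9) = 2 * 255 + 1 = 511
h(10) = 2 * 511 + 1 = 1023
h(11) = 2 * 1023 + 1 = 2047
h(12) = 2 * 2047 + 1 = 4095
h(13) = 2 * 4095 + 1 = 8191
h(14) = 2 * 8191 + 1 = 16383
h(15) = 2 * 16383 + 1 = 32767
h(16) = 2 * 32767 + 1 = 65535
h(17) = 2 * 65535 + 1 = 131071
h(18) = 2 * 131071 + 1 = 262143
h(19) = 2 * 262143 + 1 = 524287
h(20) = 2 * 524287 + 1 = 1048575
h(21) = 2 * 1048575 + 1 = 2097151
h(22) = 2 * 2097151 + 1 = 4194303

4194303


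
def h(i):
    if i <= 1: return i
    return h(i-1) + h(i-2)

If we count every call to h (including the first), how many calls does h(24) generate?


Let C(n) = total calls for h(n)
C(0) = 1, C(1) = 1
C(2) = 1 + C(1) + C(0) = 1 + 1 + 1 = 3
C(3) = 1 + C(2) + C(1) = 1 + 3 + 1 = 5
C(4) = 1 + C(3) + C(2) = 1 + 5 + 3 = 9
C(5) = 1 + C(4) + C(3) = 1 + 9 + 5 = 15
C(6) = 1 + C(5) + C(4) = 1 + 15 + 9 = 25
C(7) = 1 + C(6) + C(5) = 1 + 25 + 15 = 41
C(8) = 1 + C(7) + C(6) = 1 + 41 + 25 = 67
C(9) = 1 + C(8) + C(7) = 1 + 67 + 41 = 109
C(10) = 1 + C(9) + C(8) = 1 + 109 + 67 = 177
C(11) = 1 + C(10) + C(9) = 1 + 177 + 109 = 287
C(12) = 1 + C(11) + C(10) = 1 + 287 + 177 = 465
C(13) = 1 + C(12) + C(11) = 1 + 465 + 287 = 753
C(14) = 1 + C(13) + C(12) = 1 + 753 + 465 = 1219
C(15) = 1 + C(14) + C(13) = 1 + 1219 + 753 = 1973
C(16) = 1 + C(15) + C(14) = 1 + 1973 + 1219 = 3193
C(17) = 1 + C(16) + C(15) = 1 + 3193 + 1973 = 5167
C(18) = 1 + C(17) + C(16) = 1 + 5167 + 3193 = 8361
C(19) = 1 + C(18) + C(17) = 1 + 8361 + 5167 = 13529
C(20) = 1 + C(19) + C(18) = 1 + 13529 + 8361 = 21891
C(21) = 1 + C(20) + C(19) = 1 + 21891 + 13529 = 35421
C(22) = 1 + C(21) + C(20) = 1 + 35421 + 21891 = 57313
C(23) = 1 + C(22) + C(21) = 1 + 57313 + 35421 = 92735
C(24) = 1 + C(23) + C(22) = 1 + 92735 + 57313 = 150049

150049


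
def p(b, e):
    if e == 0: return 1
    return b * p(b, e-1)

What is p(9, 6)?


p(9, 6)
= 9 * p(9, 5)
= 9 * 9 * p(9, 4)
= 9 * 9 * 9 * p(9, 3)
= 9 * 9 * 9 * 9 * p(9, 2)
= 9 * 9 * 9 * 9 * 9 * p(9, 1)
= 9 * 9 * 9 * 9 * 9 * 9 * p(9, 0)
= 9 * 9 * 9 * 9 * 9 * 9 * 1
= 531441

531441


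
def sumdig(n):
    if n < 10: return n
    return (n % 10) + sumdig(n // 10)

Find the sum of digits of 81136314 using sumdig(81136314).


sumdig(81136314) = 4 + sumdig(8113631)
sumdig(8113631) = 1 + sumdig(811363)
sumdig(811363) = 3 + sumdig(81136)
sumdig(81136) = 6 + sumdig(8113)
sumdig(8113) = 3 + sumdig(811)
sumdig(811) = 1 + sumdig(81)
sumdig(81) = 1 + sumdig(8)
sumdig(8) = 8  (base case)
Total: 4 + 1 + 3 + 6 + 3 + 1 + 1 + 8 = 27

27


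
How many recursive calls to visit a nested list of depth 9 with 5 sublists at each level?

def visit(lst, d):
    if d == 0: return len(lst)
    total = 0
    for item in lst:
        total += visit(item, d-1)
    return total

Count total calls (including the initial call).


At depth 0 (root): 1 call
At depth 1: each of 1 parents calls visit on 5 children = 5 calls
At depth 2: each of 5 parents calls visit on 5 children = 25 calls
At depth 3: each of 25 parents calls visit on 5 children = 125 calls
At depth 4: each of 125 parents calls visit on 5 children = 625 calls
At depth 5: each of 625 parents calls visit on 5 children = 3125 calls
At depth 6: each of 3125 parents calls visit on 5 children = 15625 calls
At depth 7: each of 15625 parents calls visit on 5 children = 78125 calls
At depth 8: each of 78125 parents calls visit on 5 children = 390625 calls
At depth 9: each of 390625 parents calls visit on 5 children = 1953125 calls
Total: 1 + 5 + 25 + 125 + 625 + 3125 + 15625 + 78125 + 390625 + 1953125 = 2441406

2441406


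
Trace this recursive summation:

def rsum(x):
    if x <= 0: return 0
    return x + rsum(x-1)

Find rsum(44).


rsum(44)
= 44 + 43 + 42 + 41 + 40 + 39 + 38 + 37 + 36 + 35 + 34 + 33 + 32 + 31 + 30 + 29 + 28 + 27 + 26 + 25 + 24 + 23 + 22 + 21 + 20 + 19 + 18 + 17 + 16 + 15 + 14 + 13 + 12 + 11 + 10 + 9 + 8 + 7 + 6 + 5 + 4 + 3 + 2 + 1 + rsum(0)
= 44 + 43 + 42 + 41 + 40 + 39 + 38 + 37 + 36 + 35 + 34 + 33 + 32 + 31 + 30 + 29 + 28 + 27 + 26 + 25 + 24 + 23 + 22 + 21 + 20 + 19 + 18 + 17 + 16 + 15 + 14 + 13 + 12 + 11 + 10 + 9 + 8 + 7 + 6 + 5 + 4 + 3 + 2 + 1 + 0
= 990

990


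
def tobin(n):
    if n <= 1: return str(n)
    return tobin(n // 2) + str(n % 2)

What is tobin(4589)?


tobin(4589) = tobin(2294) + '1'
tobin(2294) = tobin(1147) + '0'
tobin(1147) = tobin(573) + '1'
tobin(573) = tobin(286) + '1'
tobin(286) = tobin(143) + '0'
tobin(143) = tobin(71) + '1'
tobin(71) = tobin(35) + '1'
tobin(35) = tobin(17) + '1'
tobin(17) = tobin(8) + '1'
tobin(8) = tobin(4) + '0'
tobin(4) = tobin(2) + '0'
tobin(2) = tobin(1) + '0'
tobin(1) = '1'  (base case)
Concatenating: '1' + '0' + '0' + '0' + '1' + '1' + '1' + '1' + '0' + '1' + '1' + '0' + '1' = '1000111101101'

1000111101101


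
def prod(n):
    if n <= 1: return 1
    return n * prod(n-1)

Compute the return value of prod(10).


prod(10)
= 10 * prod(9)
= 10 * 9 * prod(8)
= 10 * 9 * 8 * prod(7)
= 10 * 9 * 8 * 7 * prod(6)
= 10 * 9 * 8 * 7 * 6 * prod(5)
= 10 * 9 * 8 * 7 * 6 * 5 * prod(4)
= 10 * 9 * 8 * 7 * 6 * 5 * 4 * prod(3)
= 10 * 9 * 8 * 7 * 6 * 5 * 4 * 3 * prod(2)
= 10 * 9 * 8 * 7 * 6 * 5 * 4 * 3 * 2 * prod(1)
= 10 * 9 * 8 * 7 * 6 * 5 * 4 * 3 * 2 * 1
= 3628800

3628800


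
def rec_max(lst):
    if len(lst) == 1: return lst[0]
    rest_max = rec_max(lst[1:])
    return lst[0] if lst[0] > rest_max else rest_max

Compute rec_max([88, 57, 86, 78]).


rec_max([88, 57, 86, 78]): compare 88 with rec_max([57, 86, 78])
rec_max([57, 86, 78]): compare 57 with rec_max([86, 78])
rec_max([86, 78]): compare 86 with rec_max([78])
rec_max([78]) = 78  (base case)
Compare 86 with 78 -> 86
Compare 57 with 86 -> 86
Compare 88 with 86 -> 88

88


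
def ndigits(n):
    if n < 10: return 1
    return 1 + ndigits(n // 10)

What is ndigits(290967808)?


ndigits(290967808) = 1 + ndigits(29096780)
ndigits(29096780) = 1 + ndigits(2909678)
ndigits(2909678) = 1 + ndigits(290967)
ndigits(290967) = 1 + ndigits(29096)
ndigits(29096) = 1 + ndigits(2909)
ndigits(2909) = 1 + ndigits(290)
ndigits(290) = 1 + ndigits(29)
ndigits(29) = 1 + ndigits(2)
ndigits(2) = 1  (base case: 2 < 10)
Unwinding: 1 + 1 + 1 + 1 + 1 + 1 + 1 + 1 + 1 = 9

9


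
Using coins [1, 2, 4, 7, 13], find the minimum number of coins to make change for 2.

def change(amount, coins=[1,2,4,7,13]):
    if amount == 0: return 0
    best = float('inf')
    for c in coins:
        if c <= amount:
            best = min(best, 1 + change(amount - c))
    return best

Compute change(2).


Building up with DP:
change(0) = 0
change(1) = min(1+change(0)=1+0=1) = 1
change(2) = min(1+change(1)=1+1=2, 1+change(0)=1+0=1) = 1

1


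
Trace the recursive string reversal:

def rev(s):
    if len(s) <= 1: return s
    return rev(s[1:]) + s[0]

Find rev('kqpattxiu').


rev('kqpattxiu') = rev('qpattxiu') + 'k'
rev('qpattxiu') = rev('pattxiu') + 'q'
rev('pattxiu') = rev('attxiu') + 'p'
rev('attxiu') = rev('ttxiu') + 'a'
rev('ttxiu') = rev('txiu') + 't'
rev('txiu') = rev('xiu') + 't'
rev('xiu') = rev('iu') + 'x'
rev('iu') = rev('u') + 'i'
rev('u') = 'u'  (base case)
Concatenating: 'u' + 'i' + 'x' + 't' + 't' + 'a' + 'p' + 'q' + 'k' = 'uixttapqk'

uixttapqk


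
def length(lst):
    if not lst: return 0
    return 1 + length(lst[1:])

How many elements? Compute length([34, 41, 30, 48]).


length([34, 41, 30, 48]) = 1 + length([41, 30, 48])
length([41, 30, 48]) = 1 + length([30, 48])
length([30, 48]) = 1 + length([48])
length([48]) = 1 + length([])
length([]) = 0  (base case)
Unwinding: 1 + 1 + 1 + 1 + 0 = 4

4


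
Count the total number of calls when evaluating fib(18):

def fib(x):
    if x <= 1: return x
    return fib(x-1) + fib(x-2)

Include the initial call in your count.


Let C(n) = total calls for fib(n)
C(0) = 1, C(1) = 1
C(2) = 1 + C(1) + C(0) = 1 + 1 + 1 = 3
C(3) = 1 + C(2) + C(1) = 1 + 3 + 1 = 5
C(4) = 1 + C(3) + C(2) = 1 + 5 + 3 = 9
C(5) = 1 + C(4) + C(3) = 1 + 9 + 5 = 15
C(6) = 1 + C(5) + C(4) = 1 + 15 + 9 = 25
C(7) = 1 + C(6) + C(5) = 1 + 25 + 15 = 41
C(8) = 1 + C(7) + C(6) = 1 + 41 + 25 = 67
C(9) = 1 + C(8) + C(7) = 1 + 67 + 41 = 109
C(10) = 1 + C(9) + C(8) = 1 + 109 + 67 = 177
C(11) = 1 + C(10) + C(9) = 1 + 177 + 109 = 287
C(12) = 1 + C(11) + C(10) = 1 + 287 + 177 = 465
C(13) = 1 + C(12) + C(11) = 1 + 465 + 287 = 753
C(14) = 1 + C(13) + C(12) = 1 + 753 + 465 = 1219
C(15) = 1 + C(14) + C(13) = 1 + 1219 + 753 = 1973
C(16) = 1 + C(15) + C(14) = 1 + 1973 + 1219 = 3193
C(17) = 1 + C(16) + C(15) = 1 + 3193 + 1973 = 5167
C(18) = 1 + C(17) + C(16) = 1 + 5167 + 3193 = 8361

8361


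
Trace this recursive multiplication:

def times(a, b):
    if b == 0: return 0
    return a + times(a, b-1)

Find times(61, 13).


times(61, 13) = 61 + times(61, 12)
times(61, 12) = 61 + times(61, 11)
times(61, 11) = 61 + times(61, 10)
times(61, 10) = 61 + times(61, 9)
times(61, 9) = 61 + times(61, 8)
times(61, 8) = 61 + times(61, 7)
times(61, 7) = 61 + times(61, 6)
times(61, 6) = 61 + times(61, 5)
times(61, 5) = 61 + times(61, 4)
times(61, 4) = 61 + times(61, 3)
times(61, 3) = 61 + times(61, 2)
times(61, 2) = 61 + times(61, 1)
times(61, 1) = 61 + times(61, 0)
times(61, 0) = 0  (base case)
Total: 61 + 61 + 61 + 61 + 61 + 61 + 61 + 61 + 61 + 61 + 61 + 61 + 61 + 0 = 793

793


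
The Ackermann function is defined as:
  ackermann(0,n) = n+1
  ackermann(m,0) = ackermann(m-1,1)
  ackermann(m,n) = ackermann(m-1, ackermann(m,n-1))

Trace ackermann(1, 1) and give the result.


ackermann(1, 1) = ackermann(0, ackermann(1, 0))
  ackermann(1, 0) = ackermann(0, 1)
    ackermann(0, 1) = 2
  = ackermann(0, 2)
  ackermann(0, 2) = 3
Result: ackermann(1, 1) = 3

3


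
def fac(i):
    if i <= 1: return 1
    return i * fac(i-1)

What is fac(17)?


fac(17)
= 17 * fac(16)
= 17 * 16 * fac(15)
= 17 * 16 * 15 * fac(14)
= 17 * 16 * 15 * 14 * fac(13)
= 17 * 16 * 15 * 14 * 13 * fac(12)
= 17 * 16 * 15 * 14 * 13 * 12 * fac(11)
= 17 * 16 * 15 * 14 * 13 * 12 * 11 * fac(10)
= 17 * 16 * 15 * 14 * 13 * 12 * 11 * 10 * fac(9)
= 17 * 16 * 15 * 14 * 13 * 12 * 11 * 10 * 9 * fac(8)
= 17 * 16 * 15 * 14 * 13 * 12 * 11 * 10 * 9 * 8 * fac(7)
= 17 * 16 * 15 * 14 * 13 * 12 * 11 * 10 * 9 * 8 * 7 * fac(6)
= 17 * 16 * 15 * 14 * 13 * 12 * 11 * 10 * 9 * 8 * 7 * 6 * fac(5)
= 17 * 16 * 15 * 14 * 13 * 12 * 11 * 10 * 9 * 8 * 7 * 6 * 5 * fac(4)
= 17 * 16 * 15 * 14 * 13 * 12 * 11 * 10 * 9 * 8 * 7 * 6 * 5 * 4 * fac(3)
= 17 * 16 * 15 * 14 * 13 * 12 * 11 * 10 * 9 * 8 * 7 * 6 * 5 * 4 * 3 * fac(2)
= 17 * 16 * 15 * 14 * 13 * 12 * 11 * 10 * 9 * 8 * 7 * 6 * 5 * 4 * 3 * 2 * fac(1)
= 17 * 16 * 15 * 14 * 13 * 12 * 11 * 10 * 9 * 8 * 7 * 6 * 5 * 4 * 3 * 2 * 1
= 355687428096000

355687428096000


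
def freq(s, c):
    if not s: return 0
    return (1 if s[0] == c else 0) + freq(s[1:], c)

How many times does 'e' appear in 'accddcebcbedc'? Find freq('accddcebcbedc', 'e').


s[0]='a' != 'e' -> 0
s[0]='c' != 'e' -> 0
s[0]='c' != 'e' -> 0
s[0]='d' != 'e' -> 0
s[0]='d' != 'e' -> 0
s[0]='c' != 'e' -> 0
s[0]='e' == 'e' -> 1
s[0]='b' != 'e' -> 0
s[0]='c' != 'e' -> 0
s[0]='b' != 'e' -> 0
s[0]='e' == 'e' -> 1
s[0]='d' != 'e' -> 0
s[0]='c' != 'e' -> 0
Sum: 0 + 0 + 0 + 0 + 0 + 0 + 1 + 0 + 0 + 0 + 1 + 0 + 0 = 2

2


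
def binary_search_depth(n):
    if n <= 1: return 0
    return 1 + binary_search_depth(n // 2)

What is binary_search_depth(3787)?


3787 / 2 = 1893
1893 / 2 = 946
946 / 2 = 473
473 / 2 = 236
236 / 2 = 118
118 / 2 = 59
59 / 2 = 29
29 / 2 = 14
14 / 2 = 7
7 / 2 = 3
3 / 2 = 1
Reached 1 after 11 halvings

11


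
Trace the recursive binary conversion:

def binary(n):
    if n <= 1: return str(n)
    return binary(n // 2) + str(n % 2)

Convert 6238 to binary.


binary(6238) = binary(3119) + '0'
binary(3119) = binary(1559) + '1'
binary(1559) = binary(779) + '1'
binary(779) = binary(389) + '1'
binary(389) = binary(194) + '1'
binary(194) = binary(97) + '0'
binary(97) = binary(48) + '1'
binary(48) = binary(24) + '0'
binary(24) = binary(12) + '0'
binary(12) = binary(6) + '0'
binary(6) = binary(3) + '0'
binary(3) = binary(1) + '1'
binary(1) = '1'  (base case)
Concatenating: '1' + '1' + '0' + '0' + '0' + '0' + '1' + '0' + '1' + '1' + '1' + '1' + '0' = '1100001011110'

1100001011110


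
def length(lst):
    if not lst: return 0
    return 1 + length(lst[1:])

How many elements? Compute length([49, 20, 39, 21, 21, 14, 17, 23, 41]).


length([49, 20, 39, 21, 21, 14, 17, 23, 41]) = 1 + length([20, 39, 21, 21, 14, 17, 23, 41])
length([20, 39, 21, 21, 14, 17, 23, 41]) = 1 + length([39, 21, 21, 14, 17, 23, 41])
length([39, 21, 21, 14, 17, 23, 41]) = 1 + length([21, 21, 14, 17, 23, 41])
length([21, 21, 14, 17, 23, 41]) = 1 + length([21, 14, 17, 23, 41])
length([21, 14, 17, 23, 41]) = 1 + length([14, 17, 23, 41])
length([14, 17, 23, 41]) = 1 + length([17, 23, 41])
length([17, 23, 41]) = 1 + length([23, 41])
length([23, 41]) = 1 + length([41])
length([41]) = 1 + length([])
length([]) = 0  (base case)
Unwinding: 1 + 1 + 1 + 1 + 1 + 1 + 1 + 1 + 1 + 0 = 9

9


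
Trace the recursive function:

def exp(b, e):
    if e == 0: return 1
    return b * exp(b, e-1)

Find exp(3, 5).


exp(3, 5)
= 3 * exp(3, 4)
= 3 * 3 * exp(3, 3)
= 3 * 3 * 3 * exp(3, 2)
= 3 * 3 * 3 * 3 * exp(3, 1)
= 3 * 3 * 3 * 3 * 3 * exp(3, 0)
= 3 * 3 * 3 * 3 * 3 * 1
= 243

243


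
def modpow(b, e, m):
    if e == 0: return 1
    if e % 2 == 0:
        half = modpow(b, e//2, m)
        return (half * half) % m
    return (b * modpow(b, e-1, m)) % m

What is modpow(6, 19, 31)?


modpow(6, 19, 31): e is odd, compute modpow(6, 18, 31)
  modpow(6, 18, 31): e is even, compute modpow(6, 9, 31)
    modpow(6, 9, 31): e is odd, compute modpow(6, 8, 31)
      modpow(6, 8, 31): e is even, compute modpow(6, 4, 31)
        modpow(6, 4, 31): e is even, compute modpow(6, 2, 31)
          modpow(6, 2, 31): e is even, compute modpow(6, 1, 31)
          modpow(6, 1, 31): e is odd, compute modpow(6, 0, 31)
          modpow(6, 0, 31) = 1
          (6 * 1) % 31 = 6
          half=6, (6*6) % 31 = 5
        half=5, (5*5) % 31 = 25
      half=25, (25*25) % 31 = 5
    (6 * 5) % 31 = 30
  half=30, (30*30) % 31 = 1
(6 * 1) % 31 = 6

6


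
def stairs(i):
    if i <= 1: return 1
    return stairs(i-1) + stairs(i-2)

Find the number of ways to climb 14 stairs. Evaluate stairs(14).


Building up from base cases:
stairs(0) = 1
stairs(1) = 1
stairs(2) = stairs(1) + stairs(0) = 1 + 1 = 2
stairs(3) = stairs(2) + stairs(1) = 2 + 1 = 3
stairs(4) = stairs(3) + stairs(2) = 3 + 2 = 5
stairs(5) = stairs(4) + stairs(3) = 5 + 3 = 8
stairs(6) = stairs(5) + stairs(4) = 8 + 5 = 13
stairs(7) = stairs(6) + stairs(5) = 13 + 8 = 21
stairs(8) = stairs(7) + stairs(6) = 21 + 13 = 34
stairs(9) = stairs(8) + stairs(7) = 34 + 21 = 55
stairs(10) = stairs(9) + stairs(8) = 55 + 34 = 89
stairs(11) = stairs(10) + stairs(9) = 89 + 55 = 144
stairs(12) = stairs(11) + stairs(10) = 144 + 89 = 233
stairs(13) = stairs(12) + stairs(11) = 233 + 144 = 377
stairs(14) = stairs(13) + stairs(12) = 377 + 233 = 610

610


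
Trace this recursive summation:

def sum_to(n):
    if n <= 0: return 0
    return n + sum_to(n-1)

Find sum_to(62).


sum_to(62)
= 62 + 61 + 60 + 59 + 58 + 57 + 56 + 55 + 54 + 53 + 52 + 51 + 50 + 49 + 48 + 47 + 46 + 45 + 44 + 43 + 42 + 41 + 40 + 39 + 38 + 37 + 36 + 35 + 34 + 33 + 32 + 31 + 30 + 29 + 28 + 27 + 26 + 25 + 24 + 23 + 22 + 21 + 20 + 19 + 18 + 17 + 16 + 15 + 14 + 13 + 12 + 11 + 10 + 9 + 8 + 7 + 6 + 5 + 4 + 3 + 2 + 1 + sum_to(0)
= 62 + 61 + 60 + 59 + 58 + 57 + 56 + 55 + 54 + 53 + 52 + 51 + 50 + 49 + 48 + 47 + 46 + 45 + 44 + 43 + 42 + 41 + 40 + 39 + 38 + 37 + 36 + 35 + 34 + 33 + 32 + 31 + 30 + 29 + 28 + 27 + 26 + 25 + 24 + 23 + 22 + 21 + 20 + 19 + 18 + 17 + 16 + 15 + 14 + 13 + 12 + 11 + 10 + 9 + 8 + 7 + 6 + 5 + 4 + 3 + 2 + 1 + 0
= 1953

1953


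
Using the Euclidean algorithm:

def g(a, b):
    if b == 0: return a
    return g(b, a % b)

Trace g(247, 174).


g(247, 174) = g(174, 73)
g(174, 73) = g(73, 28)
g(73, 28) = g(28, 17)
g(28, 17) = g(17, 11)
g(17, 11) = g(11, 6)
g(11, 6) = g(6, 5)
g(6, 5) = g(5, 1)
g(5, 1) = g(1, 0)
g(1, 0) = 1  (base case)

1


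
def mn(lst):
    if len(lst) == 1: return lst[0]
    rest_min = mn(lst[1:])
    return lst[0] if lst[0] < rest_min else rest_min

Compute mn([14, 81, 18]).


mn([14, 81, 18]): compare 14 with mn([81, 18])
mn([81, 18]): compare 81 with mn([18])
mn([18]) = 18  (base case)
Compare 81 with 18 -> 18
Compare 14 with 18 -> 14

14


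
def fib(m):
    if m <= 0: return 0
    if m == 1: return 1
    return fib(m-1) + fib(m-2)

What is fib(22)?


Computing fib(22) bottom-up:
fib(0) = 0
fib(1) = 1
fib(2) = fib(1) + fib(0) = 1 + 0 = 1
fib(3) = fib(2) + fib(1) = 1 + 1 = 2
fib(4) = fib(3) + fib(2) = 2 + 1 = 3
fib(5) = fib(4) + fib(3) = 3 + 2 = 5
fib(6) = fib(5) + fib(4) = 5 + 3 = 8
fib(7) = fib(6) + fib(5) = 8 + 5 = 13
fib(8) = fib(7) + fib(6) = 13 + 8 = 21
fib(9) = fib(8) + fib(7) = 21 + 13 = 34
fib(10) = fib(9) + fib(8) = 34 + 21 = 55
fib(11) = fib(10) + fib(9) = 55 + 34 = 89
fib(12) = fib(11) + fib(10) = 89 + 55 = 144
fib(13) = fib(12) + fib(11) = 144 + 89 = 233
fib(14) = fib(13) + fib(12) = 233 + 144 = 377
fib(15) = fib(14) + fib(13) = 377 + 233 = 610
fib(16) = fib(15) + fib(14) = 610 + 377 = 987
fib(17) = fib(16) + fib(15) = 987 + 610 = 1597
fib(18) = fib(17) + fib(16) = 1597 + 987 = 2584
fib(19) = fib(18) + fib(17) = 2584 + 1597 = 4181
fib(20) = fib(19) + fib(18) = 4181 + 2584 = 6765
fib(21) = fib(20) + fib(19) = 6765 + 4181 = 10946
fib(22) = fib(21) + fib(20) = 10946 + 6765 = 17711

17711


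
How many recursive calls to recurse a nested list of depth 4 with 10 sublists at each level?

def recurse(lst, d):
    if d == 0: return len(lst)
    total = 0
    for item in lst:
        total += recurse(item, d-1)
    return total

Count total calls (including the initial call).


At depth 0 (root): 1 call
At depth 1: each of 1 parents calls recurse on 10 children = 10 calls
At depth 2: each of 10 parents calls recurse on 10 children = 100 calls
At depth 3: each of 100 parents calls recurse on 10 children = 1000 calls
At depth 4: each of 1000 parents calls recurse on 10 children = 10000 calls
Total: 1 + 10 + 100 + 1000 + 10000 = 11111

11111


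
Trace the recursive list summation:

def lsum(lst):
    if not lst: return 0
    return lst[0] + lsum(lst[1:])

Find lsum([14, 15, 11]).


lsum([14, 15, 11]) = 14 + lsum([15, 11])
lsum([15, 11]) = 15 + lsum([11])
lsum([11]) = 11 + lsum([])
lsum([]) = 0  (base case)
Total: 14 + 15 + 11 + 0 = 40

40


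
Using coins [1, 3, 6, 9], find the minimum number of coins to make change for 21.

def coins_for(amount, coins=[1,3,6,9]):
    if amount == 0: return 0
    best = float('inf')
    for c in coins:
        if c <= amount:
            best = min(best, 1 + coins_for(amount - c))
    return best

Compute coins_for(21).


Building up with DP:
coins_for(0) = 0
coins_for(1) = min(1+coins_for(0)=1+0=1) = 1
coins_for(2) = min(1+coins_for(1)=1+1=2) = 2
coins_for(3) = min(1+coins_for(2)=1+2=3, 1+coins_for(0)=1+0=1) = 1
coins_for(4) = min(1+coins_for(3)=1+1=2, 1+coins_for(1)=1+1=2) = 2
coins_for(5) = min(1+coins_for(4)=1+2=3, 1+coins_for(2)=1+2=3) = 3
coins_for(6) = min(1+coins_for(5)=1+3=4, 1+coins_for(3)=1+1=2, 1+coins_for(0)=1+0=1) = 1
coins_for(7) = min(1+coins_for(6)=1+1=2, 1+coins_for(4)=1+2=3, 1+coins_for(1)=1+1=2) = 2
coins_for(8) = min(1+coins_for(7)=1+2=3, 1+coins_for(5)=1+3=4, 1+coins_for(2)=1+2=3) = 3
coins_for(9) = min(1+coins_for(8)=1+3=4, 1+coins_for(6)=1+1=2, 1+coins_for(3)=1+1=2, 1+coins_for(0)=1+0=1) = 1
coins_for(10) = min(1+coins_for(9)=1+1=2, 1+coins_for(7)=1+2=3, 1+coins_for(4)=1+2=3, 1+coins_for(1)=1+1=2) = 2
coins_for(11) = min(1+coins_for(10)=1+2=3, 1+coins_for(8)=1+3=4, 1+coins_for(5)=1+3=4, 1+coins_for(2)=1+2=3) = 3
coins_for(12) = min(1+coins_for(11)=1+3=4, 1+coins_for(9)=1+1=2, 1+coins_for(6)=1+1=2, 1+coins_for(3)=1+1=2) = 2
coins_for(13) = min(1+coins_for(12)=1+2=3, 1+coins_for(10)=1+2=3, 1+coins_for(7)=1+2=3, 1+coins_for(4)=1+2=3) = 3
coins_for(14) = min(1+coins_for(13)=1+3=4, 1+coins_for(11)=1+3=4, 1+coins_for(8)=1+3=4, 1+coins_for(5)=1+3=4) = 4
coins_for(15) = min(1+coins_for(14)=1+4=5, 1+coins_for(12)=1+2=3, 1+coins_for(9)=1+1=2, 1+coins_for(6)=1+1=2) = 2
coins_for(16) = min(1+coins_for(15)=1+2=3, 1+coins_for(13)=1+3=4, 1+coins_for(10)=1+2=3, 1+coins_for(7)=1+2=3) = 3
coins_for(17) = min(1+coins_for(16)=1+3=4, 1+coins_for(14)=1+4=5, 1+coins_for(11)=1+3=4, 1+coins_for(8)=1+3=4) = 4
coins_for(18) = min(1+coins_for(17)=1+4=5, 1+coins_for(15)=1+2=3, 1+coins_for(12)=1+2=3, 1+coins_for(9)=1+1=2) = 2
coins_for(19) = min(1+coins_for(18)=1+2=3, 1+coins_for(16)=1+3=4, 1+coins_for(13)=1+3=4, 1+coins_for(10)=1+2=3) = 3
coins_for(20) = min(1+coins_for(19)=1+3=4, 1+coins_for(17)=1+4=5, 1+coins_for(14)=1+4=5, 1+coins_for(11)=1+3=4) = 4
coins_for(21) = min(1+coins_for(20)=1+4=5, 1+coins_for(18)=1+2=3, 1+coins_for(15)=1+2=3, 1+coins_for(12)=1+2=3) = 3

3
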